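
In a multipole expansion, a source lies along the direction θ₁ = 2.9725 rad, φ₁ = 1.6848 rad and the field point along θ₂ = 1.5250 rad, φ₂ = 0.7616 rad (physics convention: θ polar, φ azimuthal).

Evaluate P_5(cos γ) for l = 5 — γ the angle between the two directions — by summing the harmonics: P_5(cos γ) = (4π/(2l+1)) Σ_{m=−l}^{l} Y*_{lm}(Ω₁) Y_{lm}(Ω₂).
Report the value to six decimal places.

Summing Y*_{l m}(θ₁,φ₁)·Y_{l m}(θ₂,φ₂) over m ∈ [−5, 5]; prefactor 4π/(2·5+1) = 1.142397:
  m=-5: (-0.00003 + 0.00005j) × (-0.36292 + 0.28541j) = -0.00000 - 0.00003j  (running Σ = -0.00000 - 0.00003j)
  m=-4: (-0.00104 - 0.00051j) × (-0.06661 - 0.00636j) = 0.00007 + 0.00004j  (running Σ = 0.00006 + 0.00001j)
  m=-3: (0.00428 - 0.01203j) × (0.22157 + 0.25571j) = 0.00403 - 0.00157j  (running Σ = 0.00409 - 0.00156j)
  m=-2: (0.08826 + 0.02048j) × (-0.00366 + 0.07685j) = -0.00190 + 0.00671j  (running Σ = 0.00219 + 0.00515j)
  m=-1: (-0.04429 + 0.38684j) × (0.22478 - 0.21433j) = 0.07295 + 0.09645j  (running Σ = 0.07515 + 0.10160j)
  m=0: (-0.74525 + 0.00000j) × (0.07953 + 0.00000j) = -0.05927 + 0.00000j  (running Σ = 0.01588 + 0.10160j)
  m=1: (0.04429 + 0.38684j) × (-0.22478 - 0.21433j) = 0.07295 - 0.09645j  (running Σ = 0.08883 + 0.00515j)
  m=2: (0.08826 - 0.02048j) × (-0.00366 - 0.07685j) = -0.00190 - 0.00671j  (running Σ = 0.08694 - 0.00156j)
  m=3: (-0.00428 - 0.01203j) × (-0.22157 + 0.25571j) = 0.00403 + 0.00157j  (running Σ = 0.09096 + 0.00001j)
  m=4: (-0.00104 + 0.00051j) × (-0.06661 + 0.00636j) = 0.00007 - 0.00004j  (running Σ = 0.09103 - 0.00003j)
  m=5: (0.00003 + 0.00005j) × (0.36292 + 0.28541j) = -0.00000 + 0.00003j  (running Σ = 0.09102 + 0.00000j)
Σ over m = 0.09102 + 0.00000j; ×(4π/11) → 0.10399 + 0.00000j. Real part: 0.103987

0.103987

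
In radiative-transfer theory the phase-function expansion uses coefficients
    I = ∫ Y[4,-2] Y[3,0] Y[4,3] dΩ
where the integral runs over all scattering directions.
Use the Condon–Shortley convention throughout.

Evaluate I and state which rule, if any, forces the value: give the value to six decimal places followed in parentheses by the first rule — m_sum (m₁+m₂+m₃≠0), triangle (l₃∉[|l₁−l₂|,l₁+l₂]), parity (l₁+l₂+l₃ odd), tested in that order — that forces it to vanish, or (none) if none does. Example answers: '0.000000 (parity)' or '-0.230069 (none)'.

-2 + 0 + 3 = 1 ≠ 0: azimuthal integral kills it; I = 0

0.000000 (m_sum)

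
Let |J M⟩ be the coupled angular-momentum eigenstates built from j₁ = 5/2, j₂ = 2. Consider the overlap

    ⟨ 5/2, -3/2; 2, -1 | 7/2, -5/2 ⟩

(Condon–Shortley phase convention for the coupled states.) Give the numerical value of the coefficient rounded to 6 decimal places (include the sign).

√[8·1!4!3!/9! · 1!4!1!3!1!6!] = √(2304/7)
  +(−1)^0/∏(0,1,4,1,0,2)! = 1/48  (running 1/48)
  +(−1)^1/∏(1,0,3,0,1,3)! = -1/36  (running -1/144)
⟨..|..⟩ = √(2304/7)·(-1/144) = -0.125988

−√(1/63) = -0.125988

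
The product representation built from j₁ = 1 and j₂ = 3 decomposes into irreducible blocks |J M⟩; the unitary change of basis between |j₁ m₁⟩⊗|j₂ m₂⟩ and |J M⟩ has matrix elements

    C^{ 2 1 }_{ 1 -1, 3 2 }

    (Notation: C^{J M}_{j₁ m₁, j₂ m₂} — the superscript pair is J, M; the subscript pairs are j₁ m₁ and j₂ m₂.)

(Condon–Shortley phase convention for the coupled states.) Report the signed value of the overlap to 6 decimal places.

j₁+j₂−J=2  J+j₁−j₂=0  J−j₁+j₂=4  j₁+j₂+J+1=7
(j₁±m₁, j₂±m₂, J±M) = (0,2,5,1,3,1)
P² = 480/7
sum k=2..2:
  [2] +1/12 = 1/12
S = 1/12
C² = P²·S² = 10/21 ; C = +0.690066

+√(10/21) ≈ +0.690066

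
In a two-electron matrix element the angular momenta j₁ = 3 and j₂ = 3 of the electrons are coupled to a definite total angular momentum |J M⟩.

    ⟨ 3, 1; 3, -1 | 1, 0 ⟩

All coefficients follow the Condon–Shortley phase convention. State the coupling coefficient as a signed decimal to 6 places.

triangle: 5!*1!*1!/8! = 120/40320
(j±m)!: 4!*2!*2!*4!*1!*1! = 2304
prefactor² = (2J+1)*Δ*N² = 144/7
  k=1: −1/(1!*4!*1!*1!*0!*0!) = -1/24
  k=2: +1/(2!*3!*0!*0!*1!*1!) = 1/12
Σ = 1/24  ⇒  CG² = 144/7*(1/24)² = 1/28
CG = +√(1/28) = +0.188982

+0.188982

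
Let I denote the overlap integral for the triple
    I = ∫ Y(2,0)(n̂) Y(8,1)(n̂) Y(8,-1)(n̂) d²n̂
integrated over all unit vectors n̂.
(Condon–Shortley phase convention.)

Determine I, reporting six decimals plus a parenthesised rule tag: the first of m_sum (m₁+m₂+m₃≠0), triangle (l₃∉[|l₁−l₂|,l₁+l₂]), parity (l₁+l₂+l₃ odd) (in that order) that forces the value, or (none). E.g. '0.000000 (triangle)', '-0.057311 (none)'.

-0.152716 (none)

Rules hold: Σm=0, L=18 even, 6≤8≤10.
N = 5·17·17 = 1445
Δ = 2!·2!·14!/19! = 1/348840
Racah Σ t=0..2: t=0:+1/116121600 t=1:−1/25401600 t=2:+1/116121600 = -1/45158400
⇒ 3j(2 8 8; 0 0 0)² = 24/1615, sgn -1
Racah Σ t=0..2: t=0:+1/174182400 t=1:−1/29030400 t=2:+1/101606400 = -23/1219276800
⇒ 3j(2 8 8; 0 1 -1)² = 529/38760, sgn +1
4πI² = N·(3j₀)²·(3jₘ)² = 529/1805
I = -1·√(0.293075/4π) = -0.15271592
No selection rule forces the value: the integral is nonzero (none).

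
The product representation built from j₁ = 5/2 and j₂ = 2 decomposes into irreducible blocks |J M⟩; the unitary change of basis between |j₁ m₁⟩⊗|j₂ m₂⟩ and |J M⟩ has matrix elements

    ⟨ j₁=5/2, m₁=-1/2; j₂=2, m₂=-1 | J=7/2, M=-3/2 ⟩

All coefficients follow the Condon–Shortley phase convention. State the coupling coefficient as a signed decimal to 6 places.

+√(2/21) ≈ +0.308607

√[8·1!4!3!/9! · 2!3!1!3!2!5!] = √(384/7)
  +(−1)^0/∏(0,1,3,1,1,2)! = 1/12  (running 1/12)
  +(−1)^1/∏(1,0,2,0,2,3)! = -1/24  (running 1/24)
⟨..|..⟩ = √(384/7)·(1/24) = +0.308607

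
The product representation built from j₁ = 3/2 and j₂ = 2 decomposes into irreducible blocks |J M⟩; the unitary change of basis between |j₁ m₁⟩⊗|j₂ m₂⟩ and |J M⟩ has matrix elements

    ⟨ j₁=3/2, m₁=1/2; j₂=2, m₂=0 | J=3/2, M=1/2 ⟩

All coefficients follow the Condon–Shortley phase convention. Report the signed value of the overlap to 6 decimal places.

√[4·2!1!2!/6! · 2!1!2!2!2!1!] = √(16/45)
  +(−1)^0/∏(0,2,1,2,0,0)! = 1/4  (running 1/4)
  +(−1)^1/∏(1,1,0,1,1,1)! = -1  (running -3/4)
⟨..|..⟩ = √(16/45)·(-3/4) = -0.447214

-0.447214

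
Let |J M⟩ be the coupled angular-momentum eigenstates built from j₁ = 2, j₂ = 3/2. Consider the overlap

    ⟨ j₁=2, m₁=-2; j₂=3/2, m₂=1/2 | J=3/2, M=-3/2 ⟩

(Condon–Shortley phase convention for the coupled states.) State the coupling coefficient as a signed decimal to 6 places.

+0.632456  (= +√(2/5))

triangle: 2!×2!×1!/6! = 4/720
(j±m)!: 0!×4!×2!×1!×0!×3! = 288
prefactor² = (2J+1)×Δ×N² = 32/5
  k=2: +1/(2!×0!×2!×0!×0!×1!) = 1/4
Σ = 1/4  ⇒  CG² = 32/5×(1/4)² = 2/5
CG = +√(2/5) = +0.632456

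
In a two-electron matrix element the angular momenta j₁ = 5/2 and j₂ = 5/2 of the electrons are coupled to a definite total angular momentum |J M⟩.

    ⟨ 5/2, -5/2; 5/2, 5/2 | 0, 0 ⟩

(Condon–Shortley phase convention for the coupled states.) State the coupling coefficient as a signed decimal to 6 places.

triangle: 5!·0!·0!/6! = 120/720
(j±m)!: 0!·5!·5!·0!·0!·0! = 14400
prefactor² = (2J+1)·Δ·N² = 2400
  k=5: −1/(5!·0!·0!·0!·0!·0!) = -1/120
Σ = -1/120  ⇒  CG² = 2400·(-1/120)² = 1/6
CG = −√(1/6) = -0.408248

-0.408248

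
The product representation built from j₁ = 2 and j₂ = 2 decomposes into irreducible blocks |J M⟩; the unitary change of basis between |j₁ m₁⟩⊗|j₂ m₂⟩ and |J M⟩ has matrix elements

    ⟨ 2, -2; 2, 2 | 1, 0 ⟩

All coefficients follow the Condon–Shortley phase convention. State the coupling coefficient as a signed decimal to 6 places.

j₁+j₂−J=3  J+j₁−j₂=1  J−j₁+j₂=1  j₁+j₂+J+1=6
(j₁±m₁, j₂±m₂, J±M) = (0,4,4,0,1,1)
P² = 72/5
sum k=3..3:
  [3] −1/6 = -1/6
S = -1/6
C² = P²·S² = 2/5 ; C = -0.632456

-0.632456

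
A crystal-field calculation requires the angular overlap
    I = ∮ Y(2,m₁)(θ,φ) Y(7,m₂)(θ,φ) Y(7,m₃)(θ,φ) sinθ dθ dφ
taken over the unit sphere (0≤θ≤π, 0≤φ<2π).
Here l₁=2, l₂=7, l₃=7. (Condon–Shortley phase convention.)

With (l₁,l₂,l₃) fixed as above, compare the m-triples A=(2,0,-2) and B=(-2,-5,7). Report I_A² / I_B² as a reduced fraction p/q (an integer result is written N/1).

108/13

Same 2,7,7: normalisation and zero-m 3j drop out of the ratio.
A: Δ: 2! 2! 12! / 17! → 1/185640; sum: t=0:+1/2419200 = 1/2419200; 3j²(2 7 7; 2 0 -2) = Δ·Π!·Σ² = 27/1105  (sign -1)
B: Δ: 2! 2! 12! / 17! → 1/185640; sum: t=2:+1/1916006400 = 1/1916006400; 3j²(2 7 7; -2 -5 7) = Δ·Π!·Σ² = 1/340  (sign +1)
I_A²/I_B² = (27/1105)/(1/340) = 108/13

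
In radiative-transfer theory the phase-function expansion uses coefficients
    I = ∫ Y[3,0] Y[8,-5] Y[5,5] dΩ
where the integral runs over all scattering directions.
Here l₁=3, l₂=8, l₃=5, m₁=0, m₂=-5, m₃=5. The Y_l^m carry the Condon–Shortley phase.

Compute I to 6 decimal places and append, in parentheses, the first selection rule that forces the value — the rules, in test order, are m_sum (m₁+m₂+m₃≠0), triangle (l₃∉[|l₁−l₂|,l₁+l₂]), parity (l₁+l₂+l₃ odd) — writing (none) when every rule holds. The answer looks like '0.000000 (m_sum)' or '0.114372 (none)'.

Checks pass: Σm=0; 16 even; l₃=5∈[5,11].
(2·3+1)(2·8+1)(2·5+1) = 1309
Δ: 6! 0! 10! / 17! → 1/136136
sum: t=3:−1/518400 = -1/518400
3j²(3 8 5; 0 0 0) = Δ·Π!·Σ² = 56/2431  (sign +1)
sum: t=3:−1/130636800 = -1/130636800
3j²(3 8 5; 0 -5 5) = Δ·Π!·Σ² = 1/476  (sign -1)
combine: 4πI² = 1309·56/2431·1/476 = 14/221
take √, sign -1: I = -0.07100075
No selection rule forces the value: the integral is nonzero (none).

-0.071001 (none)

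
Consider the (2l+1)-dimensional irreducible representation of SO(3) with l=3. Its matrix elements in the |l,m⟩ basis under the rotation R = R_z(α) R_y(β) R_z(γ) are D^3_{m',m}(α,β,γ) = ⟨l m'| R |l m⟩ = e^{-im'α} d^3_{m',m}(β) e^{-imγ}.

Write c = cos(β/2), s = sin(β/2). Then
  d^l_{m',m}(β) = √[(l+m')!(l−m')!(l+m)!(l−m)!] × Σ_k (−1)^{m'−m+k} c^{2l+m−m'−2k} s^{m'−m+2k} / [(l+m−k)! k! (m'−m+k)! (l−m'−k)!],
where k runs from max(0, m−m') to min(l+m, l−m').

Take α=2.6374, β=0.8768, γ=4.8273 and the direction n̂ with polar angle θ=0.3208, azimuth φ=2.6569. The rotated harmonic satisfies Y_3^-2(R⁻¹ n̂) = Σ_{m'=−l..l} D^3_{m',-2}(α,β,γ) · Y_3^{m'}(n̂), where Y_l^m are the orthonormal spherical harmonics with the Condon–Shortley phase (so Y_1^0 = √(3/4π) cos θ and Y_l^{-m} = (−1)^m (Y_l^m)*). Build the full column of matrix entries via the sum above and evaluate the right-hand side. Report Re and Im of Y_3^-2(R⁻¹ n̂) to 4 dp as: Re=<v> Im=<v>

Need the full column D^3_{m',-2} for m'=−3..3 at α=2.6374, β=0.8768, γ=4.8273.
cos(β/2)=0.905432, sin(β/2)=0.424491
d^3_{-3,-2}: single k=1 term ⇒ +0.632738;  D = +0.179744-0.606670i
d^3_{-2,-2}: k∈[0..1] ⇒ +0.550979 -0.605523 = -0.054544;  D = +0.038831-0.038304i
d^3_{-1,-2}: k∈[0..1] ⇒ -0.816861 +0.359091 = -0.457770;  D = -0.440648+0.124029i
d^3_{0,-2}: k∈[0..1] ⇒ +0.663318 -0.145797 = +0.517521;  D = -0.503914-0.117894i
d^3_{1,-2}: k∈[0..1] ⇒ -0.359091 +0.039464 = -0.319627;  D = -0.237320-0.214104i
d^3_{2,-2}: k∈[0..1] ⇒ +0.133094 -0.005851 = +0.127243;  D = -0.041544-0.120270i
d^3_{3,-2}: single k=0 term ⇒ -0.030569;  D = +0.005220-0.030120i
Y_3^{m'}(θ=0.3208,φ=2.6569) and Σ D·Y over m':
  (+0.1797-0.6067i)·(-0.0015-0.0130i)  (+0.0388-0.0383i)·(+0.0546+0.0795i)  (-0.4406+0.1240i)·(-0.3158-0.1663i)  (-0.5039-0.1179i)·(+0.5322+0.0000i)  (-0.2373-0.2141i)·(+0.3158-0.1663i)  (-0.0415-0.1203i)·(+0.0546-0.0795i)  (+0.0052-0.0301i)·(+0.0015-0.0130i)
Y_3^-2(R⁻¹ n̂) = -0.234156-0.060568i

Re=-0.2342 Im=-0.0606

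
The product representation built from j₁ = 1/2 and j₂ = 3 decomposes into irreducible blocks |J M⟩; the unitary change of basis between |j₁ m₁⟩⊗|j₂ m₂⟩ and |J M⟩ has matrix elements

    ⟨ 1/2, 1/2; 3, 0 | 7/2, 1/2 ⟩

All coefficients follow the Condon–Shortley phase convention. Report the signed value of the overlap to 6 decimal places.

+√(4/7) ≈ +0.755929

√[8·0!1!6!/8! · 1!0!3!3!4!3!] = √(5184/7)
  +(−1)^0/∏(0,0,0,3,1,3)! = 1/36  (running 1/36)
⟨..|..⟩ = √(5184/7)·(1/36) = +0.755929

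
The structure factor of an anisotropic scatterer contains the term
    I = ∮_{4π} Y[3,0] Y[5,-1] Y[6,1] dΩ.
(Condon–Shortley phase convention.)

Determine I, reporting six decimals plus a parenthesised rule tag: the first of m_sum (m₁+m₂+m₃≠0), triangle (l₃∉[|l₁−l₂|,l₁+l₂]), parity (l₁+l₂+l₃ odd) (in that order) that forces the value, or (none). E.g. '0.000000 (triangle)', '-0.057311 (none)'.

-0.123080 (none)

Rules hold: Σm=0, L=14 even, 2≤6≤8.
N = 7·11·13 = 1001
Δ = 2!·4!·8!/15! = 1/675675
Racah Σ t=0..2: t=0:+1/8640 t=1:−1/2304 t=2:+1/8640 = -7/34560
⇒ 3j(3 5 6; 0 0 0)² = 7/429, sgn -1
Racah Σ t=0..2: t=0:+1/6912 t=1:−1/2880 t=2:+1/17280 = -1/6912
⇒ 3j(3 5 6; 0 -1 1)² = 5/429, sgn +1
4πI² = N·(3j₀)²·(3jₘ)² = 245/1287
I = -1·√(0.190365/4π) = -0.12308038
No selection rule forces the value: the integral is nonzero (none).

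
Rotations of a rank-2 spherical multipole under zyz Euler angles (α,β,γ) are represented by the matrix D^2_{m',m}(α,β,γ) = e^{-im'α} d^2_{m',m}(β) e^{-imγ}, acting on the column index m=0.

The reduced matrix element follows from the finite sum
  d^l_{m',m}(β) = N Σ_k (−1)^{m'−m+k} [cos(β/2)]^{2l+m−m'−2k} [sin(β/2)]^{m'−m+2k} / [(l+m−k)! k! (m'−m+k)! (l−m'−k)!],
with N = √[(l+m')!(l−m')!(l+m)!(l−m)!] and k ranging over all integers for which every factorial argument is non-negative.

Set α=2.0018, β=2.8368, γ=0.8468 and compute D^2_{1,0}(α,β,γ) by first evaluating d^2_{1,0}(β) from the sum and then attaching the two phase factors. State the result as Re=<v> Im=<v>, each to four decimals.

Split into d^2_{1,0}(β=2.8368) × two z-phases.
c=cos(2.836800/2)=0.151807, s=sin(2.836800/2)=0.988410; N=√[6·1·2·2]=4.898979
Admissible k: 0..1 (factorial args all ≥0)
  k=0: (−1)^1·4.8990/(2)·0.1518^3·0.9884^1 = -0.008470
  k=1: (−1)^2·4.8990/(2)·0.1518^1·0.9884^3 = +0.359070
d^2_{1,0}(2.8368) = -0.008470 +0.359070 = +0.350600
D = (-0.417783-0.908547i)·(+0.350600)·(+1.000000+0.000000i) = -0.146475-0.318537i

Re=-0.1465 Im=-0.3185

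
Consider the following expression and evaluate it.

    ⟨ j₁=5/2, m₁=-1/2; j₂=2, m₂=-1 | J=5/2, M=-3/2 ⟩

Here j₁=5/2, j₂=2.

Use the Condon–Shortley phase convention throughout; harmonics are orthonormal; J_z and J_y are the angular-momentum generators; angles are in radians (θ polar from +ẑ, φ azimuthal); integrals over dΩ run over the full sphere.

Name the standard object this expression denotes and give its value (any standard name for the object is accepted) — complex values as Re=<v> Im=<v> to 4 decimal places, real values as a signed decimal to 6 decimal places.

This is a Clebsch–Gordan (vector-coupling) coefficient.
√[6·2!3!2!/8! · 2!3!1!3!1!4!] = √(216/35)
  +(−1)^0/∏(0,2,3,1,0,1)! = 1/12  (running 1/12)
  +(−1)^1/∏(1,1,2,0,1,2)! = -1/4  (running -1/6)
⟨..|..⟩ = √(216/35)·(-1/6) = -0.414039

Clebsch–Gordan coefficient, −√(6/35) ≈ -0.414039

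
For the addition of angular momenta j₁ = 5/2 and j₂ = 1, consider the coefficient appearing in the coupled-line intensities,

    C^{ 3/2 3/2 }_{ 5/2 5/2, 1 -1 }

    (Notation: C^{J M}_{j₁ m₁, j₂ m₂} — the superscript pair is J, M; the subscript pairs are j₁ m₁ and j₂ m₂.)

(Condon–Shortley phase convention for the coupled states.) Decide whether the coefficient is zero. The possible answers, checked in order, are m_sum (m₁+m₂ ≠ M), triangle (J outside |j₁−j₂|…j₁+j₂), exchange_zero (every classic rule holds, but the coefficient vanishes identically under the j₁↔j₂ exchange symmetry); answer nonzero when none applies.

m-sum: m₁+m₂ = 5/2+(-1) = 3/2, M = 3/2  ✓
triangle: |j₁−j₂| = 3/2 ≤ J = 3/2 ≤ j₁+j₂ = 7/2  ✓
exchange: j₁≠j₂ or m₁≠m₂ — the exchange symmetry imposes no constraint here
value check: CG = +√(2/3) = +0.816497 ≠ 0

nonzero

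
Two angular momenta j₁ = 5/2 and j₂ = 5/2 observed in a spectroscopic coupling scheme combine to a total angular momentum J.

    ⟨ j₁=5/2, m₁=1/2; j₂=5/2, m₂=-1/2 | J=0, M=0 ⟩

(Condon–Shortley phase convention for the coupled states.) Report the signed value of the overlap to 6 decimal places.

+0.408248  (= +√(1/6))

√[1·5!0!0!/6! · 3!2!2!3!0!0!] = √(24)
  +(−1)^2/∏(2,3,0,0,0,0)! = 1/12  (running 1/12)
⟨..|..⟩ = √(24)·(1/12) = +0.408248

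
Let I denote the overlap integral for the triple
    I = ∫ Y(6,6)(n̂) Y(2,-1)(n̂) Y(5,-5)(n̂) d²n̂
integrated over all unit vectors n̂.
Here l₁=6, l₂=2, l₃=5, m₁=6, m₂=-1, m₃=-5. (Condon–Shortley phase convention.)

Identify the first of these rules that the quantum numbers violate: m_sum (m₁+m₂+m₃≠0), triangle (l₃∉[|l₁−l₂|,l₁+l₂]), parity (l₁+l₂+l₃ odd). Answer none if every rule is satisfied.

parity

azimuthal sum: 6 − 1 − 5 = 0  ✓
4 ≤ 5 ≤ 8 (triangle on l)  ✓
L = 6 + 2 + 5 = 13 (odd)  ✗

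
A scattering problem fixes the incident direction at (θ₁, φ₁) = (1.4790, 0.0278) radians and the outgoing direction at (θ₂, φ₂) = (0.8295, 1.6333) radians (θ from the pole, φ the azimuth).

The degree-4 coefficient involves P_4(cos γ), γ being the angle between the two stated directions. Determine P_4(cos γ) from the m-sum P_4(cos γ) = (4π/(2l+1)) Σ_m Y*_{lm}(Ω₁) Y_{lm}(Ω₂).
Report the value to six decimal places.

0.370035

Summing Y*_{l m}(θ₁,φ₁)·Y_{l m}(θ₂,φ₂) over m ∈ [−4, 4]; prefactor 4π/(2·4+1) = 1.396263:
  term(m=-4) = (0.056446, -0.007886)   from Y*(Ω₁)=(0.432439, 0.048286), Y(Ω₂)=(0.126910, -0.032408)
  term(m=-3) = (0.003993, 0.038217)   from Y*(Ω₁)=(0.112901, 0.009438), Y(Ω₂)=(0.063224, 0.333214)
  term(m=-2) = (0.124230, -0.008636)   from Y*(Ω₁)=(-0.311718, -0.017349), Y(Ω₂)=(-0.395765, 0.049733)
  term(m=-1) = (0.000199, 0.005733)   from Y*(Ω₁)=(-0.126963, -0.003530), Y(Ω₂)=(-0.002821, -0.045078)
  term(m=+0) = (-0.104718, 0.000000)   from Y*(Ω₁)=(0.290951, -0.000000), Y(Ω₂)=(-0.359917, 0.000000)
  term(m=+1) = (0.000199, -0.005733)   from Y*(Ω₁)=(0.126963, -0.003530), Y(Ω₂)=(0.002821, -0.045078)
  term(m=+2) = (0.124230, 0.008636)   from Y*(Ω₁)=(-0.311718, 0.017349), Y(Ω₂)=(-0.395765, -0.049733)
  term(m=+3) = (0.003993, -0.038217)   from Y*(Ω₁)=(-0.112901, 0.009438), Y(Ω₂)=(-0.063224, 0.333214)
  term(m=+4) = (0.056446, 0.007886)   from Y*(Ω₁)=(0.432439, -0.048286), Y(Ω₂)=(0.126910, 0.032408)
Σ over m = (0.265018, 0.000000); ×(4π/9) → (0.370035, 0.000000). Real part: 0.370035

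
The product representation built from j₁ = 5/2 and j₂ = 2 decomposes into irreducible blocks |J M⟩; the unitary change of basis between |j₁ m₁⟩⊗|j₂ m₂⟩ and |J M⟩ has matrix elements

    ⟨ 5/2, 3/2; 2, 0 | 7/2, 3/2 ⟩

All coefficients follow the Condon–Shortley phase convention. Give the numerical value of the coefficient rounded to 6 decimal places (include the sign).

j₁+j₂−J=1  J+j₁−j₂=4  J−j₁+j₂=3  j₁+j₂+J+1=9
(j₁±m₁, j₂±m₂, J±M) = (4,1,2,2,5,2)
P² = 512/7
sum k=0..1:
  [0] +1/12 = 1/12
  [1] −1/48 = -1/48
S = 1/16
C² = P²·S² = 2/7 ; C = +0.534522

+0.534522  (= +√(2/7))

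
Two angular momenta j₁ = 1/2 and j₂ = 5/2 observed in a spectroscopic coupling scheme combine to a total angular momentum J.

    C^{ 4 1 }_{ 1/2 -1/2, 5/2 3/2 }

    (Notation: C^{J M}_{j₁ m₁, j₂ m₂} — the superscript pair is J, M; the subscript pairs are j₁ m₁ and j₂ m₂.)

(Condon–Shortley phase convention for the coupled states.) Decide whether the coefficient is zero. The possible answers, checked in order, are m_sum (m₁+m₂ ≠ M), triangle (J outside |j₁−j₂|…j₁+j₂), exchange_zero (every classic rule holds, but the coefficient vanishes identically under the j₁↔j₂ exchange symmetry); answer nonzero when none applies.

m-sum: m₁+m₂ = -1/2+3/2 = 1, M = 1  ✓
triangle: need |j₁−j₂| ≤ J ≤ j₁+j₂, i.e. J ∈ [2, 3]; J = 4 is outside ✗ ⇒ coefficient is 0

triangle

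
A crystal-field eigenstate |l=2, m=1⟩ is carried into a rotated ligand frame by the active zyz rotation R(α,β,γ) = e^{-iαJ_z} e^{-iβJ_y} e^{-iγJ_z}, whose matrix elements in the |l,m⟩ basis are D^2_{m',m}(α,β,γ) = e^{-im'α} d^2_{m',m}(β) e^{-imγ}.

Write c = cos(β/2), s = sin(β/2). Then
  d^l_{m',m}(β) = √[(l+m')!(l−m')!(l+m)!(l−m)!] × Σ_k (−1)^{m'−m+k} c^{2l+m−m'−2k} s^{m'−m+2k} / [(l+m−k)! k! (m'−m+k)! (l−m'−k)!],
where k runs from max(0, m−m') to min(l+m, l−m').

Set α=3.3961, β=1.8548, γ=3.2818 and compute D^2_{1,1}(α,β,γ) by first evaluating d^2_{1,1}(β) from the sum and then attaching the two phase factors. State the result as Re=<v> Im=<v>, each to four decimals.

Split into d^2_{1,1}(β=1.8548) × two z-phases.
With c≡cos(β/2)=0.599916 and s≡sin(β/2)=0.800063, N=[6·1·6·1]^{1/2}=6.000000
The bounds max(0,m−m')=0 and min(l+m,l−m')=1 give 2 terms
  k=0: (−1)^0·6.0000/(6)·0.5999^4·0.8001^0 = +0.129528
  k=1: (−1)^1·6.0000/(2)·0.5999^2·0.8001^2 = -0.691115
d^2_{1,1}(1.8548) = +0.129528 -0.691115 = -0.561588
Attach z-rotation phases: D = e^{-i(1)(3.3961)}·(-0.561588)·e^{-i(1)(3.2818)} = -0.518405+0.215956i

Re=-0.5184 Im=0.2160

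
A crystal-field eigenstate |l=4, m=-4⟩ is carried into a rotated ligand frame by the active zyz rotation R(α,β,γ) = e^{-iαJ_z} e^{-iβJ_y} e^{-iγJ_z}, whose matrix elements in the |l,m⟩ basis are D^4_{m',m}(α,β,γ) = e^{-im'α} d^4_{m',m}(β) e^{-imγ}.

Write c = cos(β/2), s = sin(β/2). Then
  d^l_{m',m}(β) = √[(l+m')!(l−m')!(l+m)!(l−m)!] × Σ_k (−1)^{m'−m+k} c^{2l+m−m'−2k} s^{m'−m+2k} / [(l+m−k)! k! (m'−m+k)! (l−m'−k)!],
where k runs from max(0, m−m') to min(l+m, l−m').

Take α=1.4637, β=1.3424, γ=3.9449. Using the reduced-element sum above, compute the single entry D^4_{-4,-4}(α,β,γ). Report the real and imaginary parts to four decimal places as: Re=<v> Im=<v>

D^4_{-4,-4}(1.4637,1.3424,3.9449) = e^{-i·-4·1.4637}·d^4_{-4,-4}(1.3424)·e^{-i·-4·3.9449}. Compute d first:
c=cos(1.342400/2)=0.783076, s=sin(1.342400/2)=0.621926; N=√[1·40320·1·40320]=40320.000000
k: max(0,(-4)−(-4))=0 … min(4+(-4),4−(-4))=0
  k=0: (−1)^0·40320.0000/(40320)·0.7831^8·0.6219^0 = +0.141394
d^4_{-4,-4}(1.3424) = +0.141394
D = (+0.909638-0.415403i)·(+0.141394)·(-0.997435-0.071575i) = -0.132491+0.049379i

Re=-0.1325 Im=0.0494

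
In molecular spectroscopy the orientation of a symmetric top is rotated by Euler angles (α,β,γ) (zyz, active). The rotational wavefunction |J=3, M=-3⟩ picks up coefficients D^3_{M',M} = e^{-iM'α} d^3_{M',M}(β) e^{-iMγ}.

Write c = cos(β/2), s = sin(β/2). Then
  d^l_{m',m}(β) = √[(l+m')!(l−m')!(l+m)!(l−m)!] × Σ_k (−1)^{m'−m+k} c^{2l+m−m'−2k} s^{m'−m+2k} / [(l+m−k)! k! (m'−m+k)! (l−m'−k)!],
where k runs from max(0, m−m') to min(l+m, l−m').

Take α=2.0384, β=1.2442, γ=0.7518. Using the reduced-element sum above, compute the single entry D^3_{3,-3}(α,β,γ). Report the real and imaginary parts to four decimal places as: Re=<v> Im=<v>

Split into d^3_{3,-3}(β=1.2442) × two z-phases.
c=cos(1.244200/2)=0.812656, s=sin(1.244200/2)=0.582743; N=√[720·1·1·720]=720.000000
The bounds max(0,m−m')=0 and min(l+m,l−m')=0 give 1 term
  k=0: (−1)^6·720.0000/(720)·0.8127^0·0.5827^6 = +0.039162
d^3_{3,-3}(1.2442) = +0.039162
D = (+0.985924+0.167196i)·(+0.039162)·(-0.632366+0.774670i) = -0.029488+0.025770i

Re=-0.0295 Im=0.0258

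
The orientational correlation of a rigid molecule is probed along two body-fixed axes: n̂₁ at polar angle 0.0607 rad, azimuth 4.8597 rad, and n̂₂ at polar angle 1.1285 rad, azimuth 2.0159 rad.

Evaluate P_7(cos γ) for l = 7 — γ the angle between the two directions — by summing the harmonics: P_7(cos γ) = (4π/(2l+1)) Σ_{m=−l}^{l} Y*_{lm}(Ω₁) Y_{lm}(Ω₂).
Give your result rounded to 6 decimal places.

Expand P_7 via completeness: Σ_{m} conj(Y_{7,m}) at Ω₁ times Y_{7,m} at Ω₂ —
  m=-7: (-0.00000 + 0.00000j) × (0.00637 - 0.24619j) = 0.00000 + 0.00000j  (running Σ = 0.00000 + 0.00000j)
  m=-6: (-0.00000 - 0.00000j) × (0.38888 + 0.19801j) = -0.00000 - 0.00000j  (running Σ = -0.00000 - 0.00000j)
  m=-5: (0.00000 - 0.00000j) × (-0.24246 + 0.18613j) = -0.00000 + 0.00000j  (running Σ = -0.00000 + 0.00000j)
  m=-4: (0.00008 + 0.00005j) × (0.02697 + 0.12676j) = -0.00000 + 0.00001j  (running Σ = -0.00000 + 0.00001j)
  m=-3: (-0.00084 + 0.00177j) × (-0.34083 - 0.08178j) = 0.00043 - 0.00053j  (running Σ = 0.00042 - 0.00052j)
  m=-2: (-0.02604 - 0.00790j) × (0.01213 - 0.01498j) = -0.00043 + 0.00029j  (running Σ = -0.00001 - 0.00023j)
  m=-1: (0.03550 - 0.23925j) × (-0.14307 - 0.29993j) = -0.07684 + 0.02358j  (running Σ = -0.07685 + 0.02336j)
  m=0: (1.03691 + 0.00000j) × (0.06099 + 0.00000j) = 0.06324 + 0.00000j  (running Σ = -0.01360 + 0.02336j)
  m=1: (-0.03550 - 0.23925j) × (0.14307 - 0.29993j) = -0.07684 - 0.02358j  (running Σ = -0.09044 - 0.00023j)
  m=2: (-0.02604 + 0.00790j) × (0.01213 + 0.01498j) = -0.00043 - 0.00029j  (running Σ = -0.09087 - 0.00052j)
  m=3: (0.00084 + 0.00177j) × (0.34083 - 0.08178j) = 0.00043 + 0.00053j  (running Σ = -0.09044 + 0.00001j)
  m=4: (0.00008 - 0.00005j) × (0.02697 - 0.12676j) = -0.00000 - 0.00001j  (running Σ = -0.09045 + 0.00000j)
  m=5: (-0.00000 - 0.00000j) × (0.24246 + 0.18613j) = -0.00000 - 0.00000j  (running Σ = -0.09045 - 0.00000j)
  m=6: (-0.00000 + 0.00000j) × (0.38888 - 0.19801j) = -0.00000 + 0.00000j  (running Σ = -0.09045 + 0.00000j)
  m=7: (0.00000 + 0.00000j) × (-0.00637 - 0.24619j) = 0.00000 - 0.00000j  (running Σ = -0.09045 - 0.00000j)
Accumulated sum -0.09045 - 0.00000j; after 4π/(2l+1) scaling, -0.07577 - 0.00000j ⇒ P_7 = -0.075774

-0.075774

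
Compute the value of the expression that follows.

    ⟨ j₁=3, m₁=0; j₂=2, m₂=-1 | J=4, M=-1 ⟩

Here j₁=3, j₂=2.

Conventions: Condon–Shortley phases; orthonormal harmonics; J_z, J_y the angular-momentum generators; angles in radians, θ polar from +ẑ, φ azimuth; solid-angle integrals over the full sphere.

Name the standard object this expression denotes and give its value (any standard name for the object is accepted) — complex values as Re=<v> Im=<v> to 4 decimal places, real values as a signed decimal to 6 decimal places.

This is a Clebsch–Gordan (vector-coupling) coefficient.
j₁+j₂−J=1  J+j₁−j₂=5  J−j₁+j₂=3  j₁+j₂+J+1=10
(j₁±m₁, j₂±m₂, J±M) = (3,3,1,3,3,5)
P² = 1944/7
sum k=0..1:
  [0] +1/24 = 1/24
  [1] −1/72 = -1/72
S = 1/36
C² = P²·S² = 3/14 ; C = +0.462910

Clebsch–Gordan coefficient, +√(3/14) ≈ +0.462910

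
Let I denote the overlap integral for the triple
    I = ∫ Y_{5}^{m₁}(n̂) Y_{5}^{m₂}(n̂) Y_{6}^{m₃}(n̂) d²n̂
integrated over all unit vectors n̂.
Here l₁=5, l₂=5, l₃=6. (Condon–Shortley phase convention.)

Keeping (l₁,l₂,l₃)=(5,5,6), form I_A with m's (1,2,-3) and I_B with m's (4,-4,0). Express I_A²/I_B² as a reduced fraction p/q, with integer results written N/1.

Shared (l₁,l₂,l₃)=(5,5,6): N and (l;000)² cancel in I_A²/I_B².
A: Δ = 4!·6!·6!/17! = 1/28588560; Racah Σ t=1..4: t=1:−1/155520 t=2:+1/23040 t=3:−1/34560 t=4:+1/622080 = 1/103680; ⇒ 3j(5 5 6; 1 2 -3)² = 9/2431, sgn -1
B: Δ = 4!·6!·6!/17! = 1/28588560; Racah Σ t=0..1: t=0:+1/345600 t=1:−1/3110400 = 1/388800; ⇒ 3j(5 5 6; 4 -4 0)² = 192/12155, sgn +1
I_A²/I_B² = (9/2431)/(192/12155) = 15/64

15/64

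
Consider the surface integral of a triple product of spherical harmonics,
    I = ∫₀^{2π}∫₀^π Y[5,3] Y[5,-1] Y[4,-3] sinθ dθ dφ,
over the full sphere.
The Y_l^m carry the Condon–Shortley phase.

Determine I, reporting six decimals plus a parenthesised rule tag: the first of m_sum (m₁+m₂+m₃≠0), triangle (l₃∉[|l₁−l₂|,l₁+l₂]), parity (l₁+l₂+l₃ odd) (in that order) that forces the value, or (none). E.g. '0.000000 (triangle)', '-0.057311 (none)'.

0.000000 (m_sum)

m-sum = 3 − 1 − 3 = -1 ≠ 0 ⇒ I = 0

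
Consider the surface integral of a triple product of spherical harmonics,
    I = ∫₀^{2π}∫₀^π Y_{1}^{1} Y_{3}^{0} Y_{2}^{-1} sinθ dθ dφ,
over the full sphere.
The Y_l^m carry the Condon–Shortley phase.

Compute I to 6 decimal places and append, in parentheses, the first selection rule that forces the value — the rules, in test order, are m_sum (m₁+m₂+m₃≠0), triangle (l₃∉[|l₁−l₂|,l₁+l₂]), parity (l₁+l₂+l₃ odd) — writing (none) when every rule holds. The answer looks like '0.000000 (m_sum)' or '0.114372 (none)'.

Checks pass: Σm=0; 6 even; l₃=2∈[2,4].
(2·1+1)(2·3+1)(2·2+1) = 105
Δ: 2! 0! 4! / 7! → 1/105
sum: t=1:−1/4 = -1/4
3j²(1 3 2; 0 0 0) = Δ·Π!·Σ² = 3/35  (sign -1)
sum: t=0:+1/12 = 1/12
3j²(1 3 2; 1 0 -1) = Δ·Π!·Σ² = 1/35  (sign -1)
combine: 4πI² = 105·3/35·1/35 = 9/35
take √, sign +1: I = 0.14304817
No selection rule forces the value: the integral is nonzero (none).

0.143048 (none)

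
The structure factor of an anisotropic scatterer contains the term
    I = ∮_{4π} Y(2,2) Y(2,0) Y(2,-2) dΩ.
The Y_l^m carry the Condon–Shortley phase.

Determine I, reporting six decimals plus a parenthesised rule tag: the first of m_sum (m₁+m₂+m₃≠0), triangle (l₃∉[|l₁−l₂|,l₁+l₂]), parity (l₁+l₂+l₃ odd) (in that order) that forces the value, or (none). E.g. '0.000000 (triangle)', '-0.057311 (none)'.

m-sum 0 ✓  L=6 even ✓  0≤2≤4 ✓
Π(2lᵢ+1) = 5×5×5 = 125
triangle coeff Δ(2,2,2) = 1/630
Σ_t [0,2]: t=0:+1/8 t=1:−1/1 t=2:+1/8 = -3/4
(3j)²=2/35 [(2 2 2; 0 0 0)], sign=-1
Σ_t [0,0]: t=0:+1/8 = 1/8
(3j)²=2/35 [(2 2 2; 2 0 -2)], sign=+1
⇒ 4πI² = 20/49
I = (-1)√(20/49/(4π)) = -0.18022375
No selection rule forces the value: the integral is nonzero (none).

-0.180224 (none)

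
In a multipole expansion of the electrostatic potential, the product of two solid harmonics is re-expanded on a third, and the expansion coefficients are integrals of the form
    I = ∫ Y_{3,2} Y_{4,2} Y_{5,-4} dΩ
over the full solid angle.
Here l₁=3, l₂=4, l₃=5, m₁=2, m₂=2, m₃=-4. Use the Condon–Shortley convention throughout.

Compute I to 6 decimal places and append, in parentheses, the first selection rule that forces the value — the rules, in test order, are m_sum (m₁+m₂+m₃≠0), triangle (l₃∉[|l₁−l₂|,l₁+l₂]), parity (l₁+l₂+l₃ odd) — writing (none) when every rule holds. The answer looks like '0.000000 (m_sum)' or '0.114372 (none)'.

0.143343 (none)

m-sum 0 ✓  L=12 even ✓  1≤5≤7 ✓
Π(2lᵢ+1) = 7×9×11 = 693
triangle coeff Δ(3,4,5) = 1/180180
Σ_t [0,2]: t=0:+1/576 t=1:−1/144 t=2:+1/576 = -1/288
(3j)²=20/1001 [(3 4 5; 0 0 0)], sign=+1
Σ_t [0,1]: t=0:+1/8640 t=1:−1/2880 = -1/4320
(3j)²=8/429 [(3 4 5; 2 2 -4)], sign=+1
⇒ 4πI² = 480/1859
I = (+1)√(480/1859/(4π)) = 0.14334284
No selection rule forces the value: the integral is nonzero (none).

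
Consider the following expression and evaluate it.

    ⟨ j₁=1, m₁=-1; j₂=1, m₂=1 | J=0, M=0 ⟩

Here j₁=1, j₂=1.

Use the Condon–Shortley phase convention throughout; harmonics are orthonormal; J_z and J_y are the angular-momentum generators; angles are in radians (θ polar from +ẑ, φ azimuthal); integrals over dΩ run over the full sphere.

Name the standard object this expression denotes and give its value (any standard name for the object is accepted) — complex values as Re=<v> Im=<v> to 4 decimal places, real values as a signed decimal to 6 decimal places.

Clebsch–Gordan coefficient, +√(1/3) ≈ +0.577350

This is a Clebsch–Gordan (vector-coupling) coefficient.
√[1·2!0!0!/3! · 0!2!2!0!0!0!] = √(4/3)
  +(−1)^2/∏(2,0,0,0,0,0)! = 1/2  (running 1/2)
⟨..|..⟩ = √(4/3)·(1/2) = +0.577350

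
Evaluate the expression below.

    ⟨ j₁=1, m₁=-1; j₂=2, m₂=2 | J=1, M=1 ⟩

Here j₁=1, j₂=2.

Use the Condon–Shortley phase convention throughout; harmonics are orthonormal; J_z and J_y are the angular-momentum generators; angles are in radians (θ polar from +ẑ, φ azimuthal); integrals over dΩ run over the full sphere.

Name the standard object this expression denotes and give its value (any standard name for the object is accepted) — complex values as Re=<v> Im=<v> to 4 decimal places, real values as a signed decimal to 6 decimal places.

Clebsch–Gordan coefficient, +√(3/5) ≈ +0.774597

This is a Clebsch–Gordan (vector-coupling) coefficient.
j₁+j₂−J=2  J+j₁−j₂=0  J−j₁+j₂=2  j₁+j₂+J+1=5
(j₁±m₁, j₂±m₂, J±M) = (0,2,4,0,2,0)
P² = 48/5
sum k=2..2:
  [2] +1/4 = 1/4
S = 1/4
C² = P²·S² = 3/5 ; C = +0.774597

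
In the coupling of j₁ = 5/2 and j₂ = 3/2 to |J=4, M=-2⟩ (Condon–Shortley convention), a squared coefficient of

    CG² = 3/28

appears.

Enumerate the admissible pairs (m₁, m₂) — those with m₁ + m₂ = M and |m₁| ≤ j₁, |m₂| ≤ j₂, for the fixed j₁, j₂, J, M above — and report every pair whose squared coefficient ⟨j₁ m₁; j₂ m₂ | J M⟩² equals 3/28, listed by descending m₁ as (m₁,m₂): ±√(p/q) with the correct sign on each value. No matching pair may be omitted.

Admissible pairs with m₁+m₂ = M = -2: (-5/2,1/2), (-3/2,-1/2), (-1/2,-3/2)
  (m₁,m₂)=(-1/2,-3/2): CG² = 5/14, CG = +√(5/14)
  (m₁,m₂)=(-3/2,-1/2): CG² = 15/28, CG = +√(15/28)
  (m₁,m₂)=(-5/2,1/2): CG² = 3/28, CG = +√(3/28)   ← matches the target
Pairs with CG² = 3/28: (-5/2,1/2): +√(3/28)

(-5/2,1/2): +√(3/28)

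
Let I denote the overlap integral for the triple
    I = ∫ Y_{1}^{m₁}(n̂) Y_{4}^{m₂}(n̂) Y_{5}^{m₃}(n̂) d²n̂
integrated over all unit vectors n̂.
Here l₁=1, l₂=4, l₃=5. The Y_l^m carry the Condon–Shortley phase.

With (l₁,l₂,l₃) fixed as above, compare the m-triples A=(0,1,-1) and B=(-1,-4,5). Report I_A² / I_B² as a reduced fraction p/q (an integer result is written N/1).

Same 1,4,5: normalisation and zero-m 3j drop out of the ratio.
A: Δ: 0! 2! 8! / 11! → 1/495; sum: t=0:+1/720 = 1/720; 3j²(1 4 5; 0 1 -1) = Δ·Π!·Σ² = 8/165  (sign +1)
B: Δ: 0! 2! 8! / 11! → 1/495; sum: t=0:+1/80640 = 1/80640; 3j²(1 4 5; -1 -4 5) = Δ·Π!·Σ² = 1/11  (sign +1)
I_A²/I_B² = (8/165)/(1/11) = 8/15

8/15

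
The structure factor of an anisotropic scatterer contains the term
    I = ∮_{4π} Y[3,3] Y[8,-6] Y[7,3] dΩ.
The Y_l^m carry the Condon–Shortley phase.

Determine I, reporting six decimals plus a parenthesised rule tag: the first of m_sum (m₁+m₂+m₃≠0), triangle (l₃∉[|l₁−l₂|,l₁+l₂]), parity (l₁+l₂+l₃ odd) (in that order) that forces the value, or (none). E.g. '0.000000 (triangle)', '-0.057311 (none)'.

-0.170387 (none)

Rules hold: Σm=0, L=18 even, 5≤7≤11.
N = 7·17·15 = 1785
Δ = 4!·2!·12!/19! = 1/5290740
Racah Σ t=1..3: t=1:−1/7257600 t=2:+1/2073600 t=3:−1/7257600 = 1/4838400
⇒ 3j(3 8 7; 0 0 0)² = 252/20995, sgn -1
Racah Σ t=0..0: t=0:+1/348364800 = 1/348364800
⇒ 3j(3 8 7; 3 -6 3)² = 11/646, sgn +1
4πI² = N·(3j₀)²·(3jₘ)² = 29106/79781
I = -1·√(0.364824/4π) = -0.17038705
No selection rule forces the value: the integral is nonzero (none).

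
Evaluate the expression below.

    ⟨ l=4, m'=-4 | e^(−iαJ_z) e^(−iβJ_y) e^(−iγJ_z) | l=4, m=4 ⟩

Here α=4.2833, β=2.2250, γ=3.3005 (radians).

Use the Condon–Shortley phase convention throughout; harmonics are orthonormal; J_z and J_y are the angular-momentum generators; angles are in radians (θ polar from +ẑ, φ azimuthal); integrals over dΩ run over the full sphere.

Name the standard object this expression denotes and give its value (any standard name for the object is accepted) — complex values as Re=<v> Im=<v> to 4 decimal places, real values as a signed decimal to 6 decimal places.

This is a Wigner D-matrix element — the rotation-matrix element ⟨l m'| R(α,β,γ) |l m⟩ in the angular-momentum basis.
D^4_{-4,4}(4.2833,2.2250,3.3005) = e^{-i·-4·4.2833}·d^4_{-4,4}(2.2250)·e^{-i·4·3.3005}. Compute d first:
c=cos(2.225000/2)=0.442421, s=sin(2.225000/2)=0.896808; N=√[1·40320·40320·1]=40320.000000
k∈{8} keeps every argument non-negative
  k=8: (−1)^0·40320.0000/(40320)·0.4424^0·0.8968^8 = +0.418402
d^4_{-4,4}(2.2250) = +0.418402
D = (-0.145046-0.989425i)·(+0.418402)·(+0.804698-0.593684i) = -0.294607-0.297098i

Wigner D-matrix element, Re=-0.2946 Im=-0.2971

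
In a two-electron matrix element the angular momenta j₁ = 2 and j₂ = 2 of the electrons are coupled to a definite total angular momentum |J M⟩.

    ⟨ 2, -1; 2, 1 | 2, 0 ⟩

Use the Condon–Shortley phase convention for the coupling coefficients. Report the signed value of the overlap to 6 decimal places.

+0.267261  (= +√(1/14))

triangle: 2!·2!·2!/7! = 8/5040
(j±m)!: 1!·3!·3!·1!·2!·2! = 144
prefactor² = (2J+1)·Δ·N² = 8/7
  k=1: −1/(1!·1!·2!·2!·0!·0!) = -1/4
  k=2: +1/(2!·0!·1!·1!·1!·1!) = 1/2
Σ = 1/4  ⇒  CG² = 8/7·(1/4)² = 1/14
CG = +√(1/14) = +0.267261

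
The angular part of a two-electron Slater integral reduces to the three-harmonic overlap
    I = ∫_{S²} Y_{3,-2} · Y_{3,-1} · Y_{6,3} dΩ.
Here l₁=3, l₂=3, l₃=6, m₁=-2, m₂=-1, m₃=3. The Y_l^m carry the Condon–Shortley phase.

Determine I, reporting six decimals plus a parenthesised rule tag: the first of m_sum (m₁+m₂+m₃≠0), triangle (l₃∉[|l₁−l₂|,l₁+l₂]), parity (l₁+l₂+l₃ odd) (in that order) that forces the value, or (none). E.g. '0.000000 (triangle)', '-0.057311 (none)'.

-0.230476 (none)

Rules hold: Σm=0, L=12 even, 0≤6≤6.
N = 7·7·13 = 637
Δ = 0!·6!·6!/13! = 1/12012
Racah Σ t=0..0: t=0:+1/1296 = 1/1296
⇒ 3j(3 3 6; 0 0 0)² = 100/3003, sgn +1
Racah Σ t=0..0: t=0:+1/5760 = 1/5760
⇒ 3j(3 3 6; -2 -1 3)² = 9/286, sgn -1
4πI² = N·(3j₀)²·(3jₘ)² = 1050/1573
I = -1·√(0.667514/4π) = -0.23047581
No selection rule forces the value: the integral is nonzero (none).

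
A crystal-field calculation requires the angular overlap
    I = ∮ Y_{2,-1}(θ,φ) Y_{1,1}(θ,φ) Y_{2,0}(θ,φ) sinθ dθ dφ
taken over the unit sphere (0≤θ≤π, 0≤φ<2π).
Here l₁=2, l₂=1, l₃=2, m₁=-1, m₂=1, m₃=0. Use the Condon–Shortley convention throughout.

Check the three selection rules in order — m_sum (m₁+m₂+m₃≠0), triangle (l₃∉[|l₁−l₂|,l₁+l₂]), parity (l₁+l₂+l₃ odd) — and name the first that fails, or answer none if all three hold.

parity

Σmᵢ = 0  ✓
l₃∈[|l₁−l₂|,l₁+l₂]=[1,3], have l₃=2  ✓
Σlᵢ = 5 ⇒ odd  ✗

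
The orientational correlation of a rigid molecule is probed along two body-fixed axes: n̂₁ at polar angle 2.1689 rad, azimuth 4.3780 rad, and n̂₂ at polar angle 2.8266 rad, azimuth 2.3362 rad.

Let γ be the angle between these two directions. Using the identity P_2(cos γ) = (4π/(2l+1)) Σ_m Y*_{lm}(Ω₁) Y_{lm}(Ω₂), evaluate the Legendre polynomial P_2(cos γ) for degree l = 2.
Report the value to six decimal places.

-0.236418

Expand P_2 via completeness: Σ_{m} conj(Y_{2,m}) at Ω₁ times Y_{2,m} at Ω₂ —
  term(m=-2) = -0.00575 - 0.00791j   from Y*(Ω₁)=-0.20698 + 0.16357j, Y(Ω₂)=-0.00148 + 0.03705j
  term(m=-1) = -0.03712 + 0.07290j   from Y*(Ω₁)=0.11798 + 0.33958j, Y(Ω₂)=0.15766 + 0.16410j
  term(m=+0) = -0.00832 + 0.00000j   from Y*(Ω₁)=-0.01540 + 0.00000j, Y(Ω₂)=0.53997 + 0.00000j
  term(m=+1) = -0.03712 - 0.07290j   from Y*(Ω₁)=-0.11798 + 0.33958j, Y(Ω₂)=-0.15766 + 0.16410j
  term(m=+2) = -0.00575 + 0.00791j   from Y*(Ω₁)=-0.20698 - 0.16357j, Y(Ω₂)=-0.00148 - 0.03705j
Σ over m = -0.09407 - 0.00000j; ×(4π/5) → -0.23642 - 0.00000j. Real part: -0.236418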